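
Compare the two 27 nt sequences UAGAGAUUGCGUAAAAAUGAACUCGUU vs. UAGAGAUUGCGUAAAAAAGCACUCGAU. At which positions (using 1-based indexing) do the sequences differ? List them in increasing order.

Scanning 1-based: 18: U/A; 20: A/C; 26: U/A.

18, 20, 26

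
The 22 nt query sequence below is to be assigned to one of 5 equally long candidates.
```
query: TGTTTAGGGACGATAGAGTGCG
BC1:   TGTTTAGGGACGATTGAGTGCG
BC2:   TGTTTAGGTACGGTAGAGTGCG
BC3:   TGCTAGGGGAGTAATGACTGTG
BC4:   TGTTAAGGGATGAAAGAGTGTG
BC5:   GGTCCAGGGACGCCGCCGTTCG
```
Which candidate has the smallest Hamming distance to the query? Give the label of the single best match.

Hamming distances to query — BC1: 1; BC2: 2; BC3: 9; BC4: 4; BC5: 9.
Smallest is BC1 with 1 mismatch.

BC1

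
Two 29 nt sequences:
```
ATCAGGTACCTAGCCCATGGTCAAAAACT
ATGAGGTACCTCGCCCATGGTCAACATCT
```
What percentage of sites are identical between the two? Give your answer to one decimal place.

86.2%

Mismatches at positions 3, 12, 25, 27 (1-based): 4 of 29.
Identical positions: 25/29 = 86.21% → 86.2%.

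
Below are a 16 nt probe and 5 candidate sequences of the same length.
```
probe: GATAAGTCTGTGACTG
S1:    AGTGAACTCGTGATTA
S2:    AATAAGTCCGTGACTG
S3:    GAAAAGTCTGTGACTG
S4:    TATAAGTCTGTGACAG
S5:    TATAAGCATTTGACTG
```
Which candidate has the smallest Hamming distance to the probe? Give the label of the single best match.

S3

Hamming distances to probe — S1: 9; S2: 2; S3: 1; S4: 2; S5: 4.
Smallest is S3 with 1 mismatch.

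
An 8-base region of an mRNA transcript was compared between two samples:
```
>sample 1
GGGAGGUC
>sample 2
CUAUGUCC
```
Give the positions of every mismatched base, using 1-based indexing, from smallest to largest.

Scanning 1-based: 1: G/C; 2: G/U; 3: G/A; 4: A/U; 6: G/U; 7: U/C.

1, 2, 3, 4, 6, 7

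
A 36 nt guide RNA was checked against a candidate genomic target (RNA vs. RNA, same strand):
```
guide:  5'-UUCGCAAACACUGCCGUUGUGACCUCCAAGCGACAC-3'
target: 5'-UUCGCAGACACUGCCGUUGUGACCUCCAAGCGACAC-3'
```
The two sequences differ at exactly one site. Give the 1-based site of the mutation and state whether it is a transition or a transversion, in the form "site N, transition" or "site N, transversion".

site 7, transition

The sequences differ only at site 7: A→G (purine→purine), a transition.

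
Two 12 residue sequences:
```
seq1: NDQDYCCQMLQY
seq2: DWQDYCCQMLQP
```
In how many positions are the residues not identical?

3

Mismatches (1-based): position 1: N→D; position 2: D→W; position 12: Y→P.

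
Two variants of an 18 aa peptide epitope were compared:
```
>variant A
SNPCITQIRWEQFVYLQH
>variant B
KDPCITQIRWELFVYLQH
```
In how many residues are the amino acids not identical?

3

Mismatches (1-based): residue 1: S→K; residue 2: N→D; residue 12: Q→L.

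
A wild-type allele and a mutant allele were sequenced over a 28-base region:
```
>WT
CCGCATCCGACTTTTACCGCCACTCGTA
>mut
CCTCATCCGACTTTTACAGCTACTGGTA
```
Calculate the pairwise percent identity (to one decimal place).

4 positions differ (3, 18, 21, 25), so 24 of 28 match: 24/28 = 85.71%.

85.7%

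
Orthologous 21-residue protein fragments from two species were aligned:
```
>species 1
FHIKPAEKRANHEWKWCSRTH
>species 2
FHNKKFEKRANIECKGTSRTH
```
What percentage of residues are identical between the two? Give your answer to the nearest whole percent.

7 positions differ (3, 5, 6, 12, 14, 16, 17), so 14 of 21 match: 14/21 = 66.67%.

67%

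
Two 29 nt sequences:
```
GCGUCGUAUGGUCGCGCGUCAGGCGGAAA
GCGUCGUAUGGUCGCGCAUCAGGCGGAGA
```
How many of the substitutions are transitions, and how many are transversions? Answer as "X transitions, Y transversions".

2 transitions, 0 transversions

Mismatches (1-based):
position 18: G→A (purine→purine, transition)
position 28: A→G (purine→purine, transition)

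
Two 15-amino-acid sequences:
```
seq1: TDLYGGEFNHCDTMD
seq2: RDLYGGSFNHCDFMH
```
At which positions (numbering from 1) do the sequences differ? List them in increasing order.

1, 7, 13, 15

Differences at position 1 (T→R), position 7 (E→S), position 13 (T→F), position 15 (D→H).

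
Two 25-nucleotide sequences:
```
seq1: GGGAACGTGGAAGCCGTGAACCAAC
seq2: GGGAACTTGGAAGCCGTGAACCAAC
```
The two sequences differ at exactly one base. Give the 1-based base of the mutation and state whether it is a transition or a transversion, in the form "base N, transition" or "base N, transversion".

base 7, transversion

Base 7 changes G→T. G is a purine and T is a pyrimidine, so this is a transversion.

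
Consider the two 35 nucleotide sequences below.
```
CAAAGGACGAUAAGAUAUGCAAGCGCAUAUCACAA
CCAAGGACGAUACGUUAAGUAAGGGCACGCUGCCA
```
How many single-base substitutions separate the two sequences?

12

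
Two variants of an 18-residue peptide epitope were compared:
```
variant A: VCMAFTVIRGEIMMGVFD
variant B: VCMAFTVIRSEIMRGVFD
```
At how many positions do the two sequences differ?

Comparing position by position, 2 positions differ: 10 (G/S), 14 (M/R).

2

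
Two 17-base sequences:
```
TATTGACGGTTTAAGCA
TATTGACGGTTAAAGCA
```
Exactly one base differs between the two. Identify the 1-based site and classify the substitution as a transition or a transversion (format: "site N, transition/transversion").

The sequences differ only at site 12: T→A (pyrimidine→purine), a transversion.

site 12, transversion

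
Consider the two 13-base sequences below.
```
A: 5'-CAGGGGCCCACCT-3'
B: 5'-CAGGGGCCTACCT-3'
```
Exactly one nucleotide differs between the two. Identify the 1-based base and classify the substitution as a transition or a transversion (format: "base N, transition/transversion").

base 9, transition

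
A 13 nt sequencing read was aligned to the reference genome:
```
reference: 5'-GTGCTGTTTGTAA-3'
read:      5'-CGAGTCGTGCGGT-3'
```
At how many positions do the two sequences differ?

Comparing position by position, 11 positions differ: 1 (G/C), 2 (T/G), 3 (G/A), 4 (C/G), 6 (G/C), 7 (T/G), 9 (T/G), 10 (G/C), 11 (T/G), 12 (A/G), 13 (A/T).

11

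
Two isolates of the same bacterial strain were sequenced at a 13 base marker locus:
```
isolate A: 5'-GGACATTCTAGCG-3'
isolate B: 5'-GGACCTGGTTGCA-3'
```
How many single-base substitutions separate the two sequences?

Comparing position by position, 5 bases differ: 5 (A/C), 7 (T/G), 8 (C/G), 10 (A/T), 13 (G/A).

5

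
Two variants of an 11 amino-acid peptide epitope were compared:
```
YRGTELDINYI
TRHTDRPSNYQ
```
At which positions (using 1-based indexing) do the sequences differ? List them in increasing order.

Scanning 1-based: 1: Y/T; 3: G/H; 5: E/D; 6: L/R; 7: D/P; 8: I/S; 11: I/Q.

1, 3, 5, 6, 7, 8, 11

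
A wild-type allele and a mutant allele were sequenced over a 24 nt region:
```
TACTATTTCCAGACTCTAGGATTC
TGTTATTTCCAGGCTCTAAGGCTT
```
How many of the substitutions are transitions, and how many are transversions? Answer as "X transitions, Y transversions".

7 transitions, 0 transversions

Mismatches (1-based):
base 2: A→G (purine→purine, transition)
base 3: C→T (pyrimidine→pyrimidine, transition)
base 13: A→G (purine→purine, transition)
base 19: G→A (purine→purine, transition)
base 21: A→G (purine→purine, transition)
base 22: T→C (pyrimidine→pyrimidine, transition)
base 24: C→T (pyrimidine→pyrimidine, transition)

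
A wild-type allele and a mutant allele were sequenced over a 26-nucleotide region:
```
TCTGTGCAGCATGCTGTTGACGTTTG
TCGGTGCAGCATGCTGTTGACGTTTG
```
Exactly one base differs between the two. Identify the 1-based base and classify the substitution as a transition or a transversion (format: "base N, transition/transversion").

base 3, transversion

Base 3 changes T→G. T is a pyrimidine and G is a purine, so this is a transversion.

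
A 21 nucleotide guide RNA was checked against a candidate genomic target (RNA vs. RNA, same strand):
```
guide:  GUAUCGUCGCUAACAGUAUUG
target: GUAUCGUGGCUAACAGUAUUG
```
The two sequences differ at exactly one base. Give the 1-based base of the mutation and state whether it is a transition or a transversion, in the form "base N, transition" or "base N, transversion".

base 8, transversion

The sequences differ only at base 8: C→G (pyrimidine→purine), a transversion.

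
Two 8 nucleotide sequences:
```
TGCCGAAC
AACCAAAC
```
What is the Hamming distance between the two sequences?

Mismatches (1-based): position 1: T→A; position 2: G→A; position 5: G→A.

3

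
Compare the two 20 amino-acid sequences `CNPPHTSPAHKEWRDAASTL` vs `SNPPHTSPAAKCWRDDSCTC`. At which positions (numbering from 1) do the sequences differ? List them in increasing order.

Differences at position 1 (C→S), position 10 (H→A), position 12 (E→C), position 16 (A→D), position 17 (A→S), position 18 (S→C), position 20 (L→C).

1, 10, 12, 16, 17, 18, 20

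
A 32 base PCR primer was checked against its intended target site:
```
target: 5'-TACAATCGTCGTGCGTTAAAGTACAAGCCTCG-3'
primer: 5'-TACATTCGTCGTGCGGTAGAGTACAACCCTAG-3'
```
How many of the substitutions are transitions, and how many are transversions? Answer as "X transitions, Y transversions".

Mismatches (1-based):
base 5: A→T (purine→pyrimidine, transversion)
base 16: T→G (pyrimidine→purine, transversion)
base 19: A→G (purine→purine, transition)
base 27: G→C (purine→pyrimidine, transversion)
base 31: C→A (pyrimidine→purine, transversion)

1 transition, 4 transversions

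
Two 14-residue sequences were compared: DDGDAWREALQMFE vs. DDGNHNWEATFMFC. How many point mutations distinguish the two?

7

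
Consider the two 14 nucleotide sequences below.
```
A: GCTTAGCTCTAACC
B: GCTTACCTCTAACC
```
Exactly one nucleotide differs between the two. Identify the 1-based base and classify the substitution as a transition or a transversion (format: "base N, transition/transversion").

Base 6 changes G→C. G is a purine and C is a pyrimidine, so this is a transversion.

base 6, transversion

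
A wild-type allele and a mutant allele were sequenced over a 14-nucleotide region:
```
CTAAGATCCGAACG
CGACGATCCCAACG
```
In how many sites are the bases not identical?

The sequences differ at sites 2, 4, 10 (1-based) — 3 in total.

3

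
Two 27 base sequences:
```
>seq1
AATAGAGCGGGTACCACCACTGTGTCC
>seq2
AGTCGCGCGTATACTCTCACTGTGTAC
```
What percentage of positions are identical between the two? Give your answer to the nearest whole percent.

67%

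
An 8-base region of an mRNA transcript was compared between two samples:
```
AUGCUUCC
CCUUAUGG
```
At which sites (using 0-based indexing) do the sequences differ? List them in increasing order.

0, 1, 2, 3, 4, 6, 7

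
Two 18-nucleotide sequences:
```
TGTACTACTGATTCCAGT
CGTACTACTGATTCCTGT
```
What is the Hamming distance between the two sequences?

2

Comparing position by position, 2 bases differ: 1 (T/C), 16 (A/T).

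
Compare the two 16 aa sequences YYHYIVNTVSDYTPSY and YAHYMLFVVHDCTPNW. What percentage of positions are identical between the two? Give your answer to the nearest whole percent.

9 positions differ (2, 5, 6, 7, 8, 10, 12, 15, 16), so 7 of 16 match: 7/16 = 43.75%.

44%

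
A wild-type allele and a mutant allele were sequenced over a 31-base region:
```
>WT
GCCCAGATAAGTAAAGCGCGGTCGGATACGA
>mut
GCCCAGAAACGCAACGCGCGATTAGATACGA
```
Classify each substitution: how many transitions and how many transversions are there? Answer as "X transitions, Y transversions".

Transitions (purine↔purine or pyrimidine↔pyrimidine): 12 T→C, 21 G→A, 23 C→T, 24 G→A.
Transversions (purine↔pyrimidine): 8 T→A, 10 A→C, 15 A→C.

4 transitions, 3 transversions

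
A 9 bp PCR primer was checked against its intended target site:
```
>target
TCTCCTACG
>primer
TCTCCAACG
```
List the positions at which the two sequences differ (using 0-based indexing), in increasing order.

Differences at position 5 (T→A).

5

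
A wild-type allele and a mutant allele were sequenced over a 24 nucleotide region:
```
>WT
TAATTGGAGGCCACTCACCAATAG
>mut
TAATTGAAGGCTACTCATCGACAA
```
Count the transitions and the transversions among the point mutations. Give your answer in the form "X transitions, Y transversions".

Mismatches (1-based):
position 7: G→A (purine→purine, transition)
position 12: C→T (pyrimidine→pyrimidine, transition)
position 18: C→T (pyrimidine→pyrimidine, transition)
position 20: A→G (purine→purine, transition)
position 22: T→C (pyrimidine→pyrimidine, transition)
position 24: G→A (purine→purine, transition)

6 transitions, 0 transversions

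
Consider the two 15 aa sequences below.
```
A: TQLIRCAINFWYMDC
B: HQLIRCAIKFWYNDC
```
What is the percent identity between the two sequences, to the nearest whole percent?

80%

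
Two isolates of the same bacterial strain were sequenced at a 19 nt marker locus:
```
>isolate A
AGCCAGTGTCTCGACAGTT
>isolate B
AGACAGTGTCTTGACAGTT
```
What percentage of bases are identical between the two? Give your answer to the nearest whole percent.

89%

2 positions differ (3, 12), so 17 of 19 match: 17/19 = 89.47%.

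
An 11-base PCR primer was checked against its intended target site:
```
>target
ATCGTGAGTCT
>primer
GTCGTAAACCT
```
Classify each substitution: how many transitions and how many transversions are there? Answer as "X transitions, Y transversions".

4 transitions, 0 transversions

Mismatches (1-based):
base 1: A→G (purine→purine, transition)
base 6: G→A (purine→purine, transition)
base 8: G→A (purine→purine, transition)
base 9: T→C (pyrimidine→pyrimidine, transition)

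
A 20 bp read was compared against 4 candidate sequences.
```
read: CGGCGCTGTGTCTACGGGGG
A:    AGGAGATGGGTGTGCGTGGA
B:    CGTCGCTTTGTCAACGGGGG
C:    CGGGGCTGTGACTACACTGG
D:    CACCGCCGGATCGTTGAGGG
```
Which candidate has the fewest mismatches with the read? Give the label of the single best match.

B

A differs at 8 bases; B differs at 3 bases; C differs at 5 bases; D differs at 9 bases. The closest is B.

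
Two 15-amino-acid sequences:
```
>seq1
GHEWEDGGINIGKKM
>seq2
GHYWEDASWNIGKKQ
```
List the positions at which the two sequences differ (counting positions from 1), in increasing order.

Differences at position 3 (E→Y), position 7 (G→A), position 8 (G→S), position 9 (I→W), position 15 (M→Q).

3, 7, 8, 9, 15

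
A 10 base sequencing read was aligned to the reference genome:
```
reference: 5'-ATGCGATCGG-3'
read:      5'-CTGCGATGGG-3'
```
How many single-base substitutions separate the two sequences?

2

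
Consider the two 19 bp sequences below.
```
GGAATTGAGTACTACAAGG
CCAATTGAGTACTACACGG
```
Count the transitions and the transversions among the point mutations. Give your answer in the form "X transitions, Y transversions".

0 transitions, 3 transversions

Mismatches (1-based):
base 1: G→C (purine→pyrimidine, transversion)
base 2: G→C (purine→pyrimidine, transversion)
base 17: A→C (purine→pyrimidine, transversion)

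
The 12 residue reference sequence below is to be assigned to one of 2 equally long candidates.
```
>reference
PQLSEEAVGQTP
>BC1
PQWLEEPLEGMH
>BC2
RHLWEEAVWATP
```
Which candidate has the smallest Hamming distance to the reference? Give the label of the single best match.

BC2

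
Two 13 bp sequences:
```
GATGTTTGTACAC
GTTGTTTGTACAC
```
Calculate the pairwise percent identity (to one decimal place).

92.3%

Mismatch at position 2 (1-based): 1 of 13.
Identical positions: 12/13 = 92.31% → 92.3%.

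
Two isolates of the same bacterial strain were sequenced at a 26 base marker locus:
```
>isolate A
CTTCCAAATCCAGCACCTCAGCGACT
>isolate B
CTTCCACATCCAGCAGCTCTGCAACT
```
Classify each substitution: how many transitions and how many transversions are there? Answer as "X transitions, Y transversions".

1 transition, 3 transversions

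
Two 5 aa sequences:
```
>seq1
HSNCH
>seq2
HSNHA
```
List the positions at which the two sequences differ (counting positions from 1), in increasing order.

Differences at position 4 (C→H), position 5 (H→A).

4, 5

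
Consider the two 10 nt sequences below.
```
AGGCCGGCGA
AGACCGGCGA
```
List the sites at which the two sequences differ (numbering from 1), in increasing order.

Scanning 1-based: 3: G/A.

3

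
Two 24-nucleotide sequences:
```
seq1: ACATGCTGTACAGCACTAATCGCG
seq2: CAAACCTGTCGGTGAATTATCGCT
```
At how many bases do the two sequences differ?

The sequences differ at bases 1, 2, 4, 5, 10, 11, 12, 13, 14, 16, 18, 24 (1-based) — 12 in total.

12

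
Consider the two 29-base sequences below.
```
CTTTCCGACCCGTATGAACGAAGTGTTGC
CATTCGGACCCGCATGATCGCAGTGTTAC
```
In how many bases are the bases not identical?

Comparing position by position, 6 bases differ: 2 (T/A), 6 (C/G), 13 (T/C), 18 (A/T), 21 (A/C), 28 (G/A).

6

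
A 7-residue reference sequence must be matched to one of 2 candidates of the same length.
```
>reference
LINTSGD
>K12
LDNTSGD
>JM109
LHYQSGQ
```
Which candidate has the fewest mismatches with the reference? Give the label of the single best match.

K12

Hamming distances to reference — K12: 1; JM109: 4.
Smallest is K12 with 1 mismatch.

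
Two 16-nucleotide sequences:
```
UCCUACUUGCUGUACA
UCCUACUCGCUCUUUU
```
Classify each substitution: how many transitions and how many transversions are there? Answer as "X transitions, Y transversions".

Mismatches (1-based):
site 8: U→C (pyrimidine→pyrimidine, transition)
site 12: G→C (purine→pyrimidine, transversion)
site 14: A→U (purine→pyrimidine, transversion)
site 15: C→U (pyrimidine→pyrimidine, transition)
site 16: A→U (purine→pyrimidine, transversion)

2 transitions, 3 transversions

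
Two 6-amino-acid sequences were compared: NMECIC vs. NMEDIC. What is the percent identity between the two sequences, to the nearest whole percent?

Mismatch at position 4 (1-based): 1 of 6.
Identical positions: 5/6 = 83.33% → 83%.

83%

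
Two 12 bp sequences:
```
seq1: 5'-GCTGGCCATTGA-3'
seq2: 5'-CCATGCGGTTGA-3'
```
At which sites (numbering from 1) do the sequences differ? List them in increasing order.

1, 3, 4, 7, 8

Scanning 1-based: 1: G/C; 3: T/A; 4: G/T; 7: C/G; 8: A/G.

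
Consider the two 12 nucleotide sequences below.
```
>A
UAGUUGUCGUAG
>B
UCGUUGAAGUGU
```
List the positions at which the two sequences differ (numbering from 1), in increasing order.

Differences at position 2 (A→C), position 7 (U→A), position 8 (C→A), position 11 (A→G), position 12 (G→U).

2, 7, 8, 11, 12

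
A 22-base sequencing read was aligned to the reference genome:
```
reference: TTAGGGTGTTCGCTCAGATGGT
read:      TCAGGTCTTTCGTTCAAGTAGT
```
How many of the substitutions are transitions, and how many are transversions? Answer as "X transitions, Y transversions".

Mismatches (1-based):
base 2: T→C (pyrimidine→pyrimidine, transition)
base 6: G→T (purine→pyrimidine, transversion)
base 7: T→C (pyrimidine→pyrimidine, transition)
base 8: G→T (purine→pyrimidine, transversion)
base 13: C→T (pyrimidine→pyrimidine, transition)
base 17: G→A (purine→purine, transition)
base 18: A→G (purine→purine, transition)
base 20: G→A (purine→purine, transition)

6 transitions, 2 transversions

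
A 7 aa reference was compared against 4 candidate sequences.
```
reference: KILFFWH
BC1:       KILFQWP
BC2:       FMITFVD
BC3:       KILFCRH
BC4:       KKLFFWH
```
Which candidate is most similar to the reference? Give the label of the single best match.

BC4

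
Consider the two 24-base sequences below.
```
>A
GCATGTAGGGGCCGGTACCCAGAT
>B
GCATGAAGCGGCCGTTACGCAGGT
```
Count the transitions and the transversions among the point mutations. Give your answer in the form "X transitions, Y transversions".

1 transition, 4 transversions

Mismatches (1-based):
site 6: T→A (pyrimidine→purine, transversion)
site 9: G→C (purine→pyrimidine, transversion)
site 15: G→T (purine→pyrimidine, transversion)
site 19: C→G (pyrimidine→purine, transversion)
site 23: A→G (purine→purine, transition)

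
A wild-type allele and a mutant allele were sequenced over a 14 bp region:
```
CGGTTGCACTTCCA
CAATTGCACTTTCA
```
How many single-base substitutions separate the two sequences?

3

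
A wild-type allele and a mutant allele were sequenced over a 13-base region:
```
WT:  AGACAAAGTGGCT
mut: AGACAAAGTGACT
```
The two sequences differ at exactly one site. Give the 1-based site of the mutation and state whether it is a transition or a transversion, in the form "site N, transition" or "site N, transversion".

site 11, transition

The sequences differ only at site 11: G→A (purine→purine), a transition.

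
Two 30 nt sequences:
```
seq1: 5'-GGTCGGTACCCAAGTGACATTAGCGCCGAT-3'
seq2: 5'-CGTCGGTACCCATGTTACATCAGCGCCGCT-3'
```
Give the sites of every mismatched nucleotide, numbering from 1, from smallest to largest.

1, 13, 16, 21, 29

Scanning 1-based: 1: G/C; 13: A/T; 16: G/T; 21: T/C; 29: A/C.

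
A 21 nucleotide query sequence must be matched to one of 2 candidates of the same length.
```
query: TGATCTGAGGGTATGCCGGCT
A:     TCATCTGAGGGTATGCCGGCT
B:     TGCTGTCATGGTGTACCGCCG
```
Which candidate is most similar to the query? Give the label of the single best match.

A

A differs at 1 base; B differs at 8 bases. The closest is A.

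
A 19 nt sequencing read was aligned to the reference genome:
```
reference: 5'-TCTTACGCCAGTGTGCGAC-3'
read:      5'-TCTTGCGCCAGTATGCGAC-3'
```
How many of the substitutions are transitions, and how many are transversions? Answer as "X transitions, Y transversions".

Transitions (purine↔purine or pyrimidine↔pyrimidine): 5 A→G, 13 G→A.
Transversions (purine↔pyrimidine): none.

2 transitions, 0 transversions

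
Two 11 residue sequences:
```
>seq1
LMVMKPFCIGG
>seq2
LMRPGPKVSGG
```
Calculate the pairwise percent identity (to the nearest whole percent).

6 positions differ (3, 4, 5, 7, 8, 9), so 5 of 11 match: 5/11 = 45.45%.

45%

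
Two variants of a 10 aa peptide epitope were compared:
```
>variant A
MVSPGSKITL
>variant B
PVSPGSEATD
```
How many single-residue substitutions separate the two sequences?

The sequences differ at residues 1, 7, 8, 10 (1-based) — 4 in total.

4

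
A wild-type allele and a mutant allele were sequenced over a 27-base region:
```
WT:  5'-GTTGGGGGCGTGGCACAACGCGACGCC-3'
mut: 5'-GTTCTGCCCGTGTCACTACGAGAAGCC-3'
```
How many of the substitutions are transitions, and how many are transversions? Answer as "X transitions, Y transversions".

Mismatches (1-based):
position 4: G→C (purine→pyrimidine, transversion)
position 5: G→T (purine→pyrimidine, transversion)
position 7: G→C (purine→pyrimidine, transversion)
position 8: G→C (purine→pyrimidine, transversion)
position 13: G→T (purine→pyrimidine, transversion)
position 17: A→T (purine→pyrimidine, transversion)
position 21: C→A (pyrimidine→purine, transversion)
position 24: C→A (pyrimidine→purine, transversion)

0 transitions, 8 transversions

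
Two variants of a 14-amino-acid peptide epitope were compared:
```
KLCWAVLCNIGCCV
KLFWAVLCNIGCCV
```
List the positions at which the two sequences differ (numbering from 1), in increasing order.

3

Scanning 1-based: 3: C/F.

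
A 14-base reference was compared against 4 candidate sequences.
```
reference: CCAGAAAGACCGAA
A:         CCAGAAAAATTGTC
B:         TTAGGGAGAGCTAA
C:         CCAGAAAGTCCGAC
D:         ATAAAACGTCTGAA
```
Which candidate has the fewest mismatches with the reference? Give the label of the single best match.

A differs at 5 bases; B differs at 6 bases; C differs at 2 bases; D differs at 6 bases. The closest is C.

C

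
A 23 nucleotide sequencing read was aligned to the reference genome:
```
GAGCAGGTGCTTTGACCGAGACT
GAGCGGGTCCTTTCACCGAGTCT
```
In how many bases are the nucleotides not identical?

4

The sequences differ at bases 5, 9, 14, 21 (1-based) — 4 in total.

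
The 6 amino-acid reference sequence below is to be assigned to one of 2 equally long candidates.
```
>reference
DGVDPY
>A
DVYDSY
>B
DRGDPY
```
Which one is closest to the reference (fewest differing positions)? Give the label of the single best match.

Hamming distances to reference — A: 3; B: 2.
Smallest is B with 2 mismatches.

B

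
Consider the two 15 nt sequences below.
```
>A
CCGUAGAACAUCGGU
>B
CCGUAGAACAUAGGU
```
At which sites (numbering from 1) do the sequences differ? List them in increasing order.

Differences at site 12 (C→A).

12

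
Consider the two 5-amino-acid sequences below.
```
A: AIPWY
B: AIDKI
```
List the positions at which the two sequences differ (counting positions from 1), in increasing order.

3, 4, 5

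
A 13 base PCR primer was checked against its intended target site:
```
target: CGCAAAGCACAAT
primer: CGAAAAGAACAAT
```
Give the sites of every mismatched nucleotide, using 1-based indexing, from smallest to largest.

3, 8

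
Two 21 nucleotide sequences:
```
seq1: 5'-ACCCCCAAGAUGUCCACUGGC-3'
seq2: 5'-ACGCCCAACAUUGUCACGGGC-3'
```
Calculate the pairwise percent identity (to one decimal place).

6 positions differ (3, 9, 12, 13, 14, 18), so 15 of 21 match: 15/21 = 71.43%.

71.4%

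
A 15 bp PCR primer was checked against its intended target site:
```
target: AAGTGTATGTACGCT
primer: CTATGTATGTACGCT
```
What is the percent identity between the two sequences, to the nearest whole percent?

Mismatches at positions 1, 2, 3 (1-based): 3 of 15.
Identical positions: 12/15 = 80% → 80%.

80%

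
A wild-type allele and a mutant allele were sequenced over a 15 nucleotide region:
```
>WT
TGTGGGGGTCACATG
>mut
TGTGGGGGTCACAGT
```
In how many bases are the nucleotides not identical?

2

Mismatches (1-based): base 14: T→G; base 15: G→T.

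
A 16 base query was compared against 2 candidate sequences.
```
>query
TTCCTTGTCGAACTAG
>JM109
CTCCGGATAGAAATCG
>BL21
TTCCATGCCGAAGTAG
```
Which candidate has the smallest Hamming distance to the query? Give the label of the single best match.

Hamming distances to query — JM109: 7; BL21: 3.
Smallest is BL21 with 3 mismatches.

BL21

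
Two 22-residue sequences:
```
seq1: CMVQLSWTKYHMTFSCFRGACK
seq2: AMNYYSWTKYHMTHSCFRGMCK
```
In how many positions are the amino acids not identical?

6

Comparing position by position, 6 positions differ: 1 (C/A), 3 (V/N), 4 (Q/Y), 5 (L/Y), 14 (F/H), 20 (A/M).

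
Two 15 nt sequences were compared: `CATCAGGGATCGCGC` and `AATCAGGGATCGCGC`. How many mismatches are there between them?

1

Mismatches (1-based): base 1: C→A.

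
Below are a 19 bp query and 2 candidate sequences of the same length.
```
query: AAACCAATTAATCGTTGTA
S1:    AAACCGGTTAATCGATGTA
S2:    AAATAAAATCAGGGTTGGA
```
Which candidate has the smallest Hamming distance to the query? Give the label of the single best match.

S1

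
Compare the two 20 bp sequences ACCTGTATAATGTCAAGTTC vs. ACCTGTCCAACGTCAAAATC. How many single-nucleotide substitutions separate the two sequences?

5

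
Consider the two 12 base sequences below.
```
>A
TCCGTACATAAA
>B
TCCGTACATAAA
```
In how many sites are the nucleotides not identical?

The two sequences are identical at every position.

0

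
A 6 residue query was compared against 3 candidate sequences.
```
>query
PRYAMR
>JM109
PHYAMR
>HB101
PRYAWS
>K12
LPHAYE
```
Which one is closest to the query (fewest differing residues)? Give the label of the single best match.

JM109 differs at 1 residue; HB101 differs at 2 residues; K12 differs at 5 residues. The closest is JM109.

JM109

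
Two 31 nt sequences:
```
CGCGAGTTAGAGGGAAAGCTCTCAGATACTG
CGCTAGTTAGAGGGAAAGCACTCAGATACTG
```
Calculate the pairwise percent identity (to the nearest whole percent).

94%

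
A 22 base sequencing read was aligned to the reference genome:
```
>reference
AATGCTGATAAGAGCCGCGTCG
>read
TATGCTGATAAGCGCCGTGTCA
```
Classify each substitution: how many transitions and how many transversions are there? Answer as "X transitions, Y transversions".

Transitions (purine↔purine or pyrimidine↔pyrimidine): 18 C→T, 22 G→A.
Transversions (purine↔pyrimidine): 1 A→T, 13 A→C.

2 transitions, 2 transversions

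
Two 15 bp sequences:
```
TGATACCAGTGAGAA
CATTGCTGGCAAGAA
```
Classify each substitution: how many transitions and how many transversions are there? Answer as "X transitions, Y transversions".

7 transitions, 1 transversion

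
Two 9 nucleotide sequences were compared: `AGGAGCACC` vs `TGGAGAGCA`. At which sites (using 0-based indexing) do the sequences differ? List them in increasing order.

Differences at site 0 (A→T), site 5 (C→A), site 6 (A→G), site 8 (C→A).

0, 5, 6, 8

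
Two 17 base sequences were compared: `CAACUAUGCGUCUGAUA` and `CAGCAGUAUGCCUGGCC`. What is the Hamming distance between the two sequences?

Comparing position by position, 9 positions differ: 3 (A/G), 5 (U/A), 6 (A/G), 8 (G/A), 9 (C/U), 11 (U/C), 15 (A/G), 16 (U/C), 17 (A/C).

9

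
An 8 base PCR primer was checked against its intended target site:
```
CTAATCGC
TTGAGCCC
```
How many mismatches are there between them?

The sequences differ at sites 1, 3, 5, 7 (1-based) — 4 in total.

4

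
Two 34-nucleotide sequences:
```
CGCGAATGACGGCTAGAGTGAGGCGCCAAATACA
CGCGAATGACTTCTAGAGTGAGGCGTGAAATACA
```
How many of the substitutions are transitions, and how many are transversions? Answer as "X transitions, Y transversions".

1 transition, 3 transversions

Mismatches (1-based):
base 11: G→T (purine→pyrimidine, transversion)
base 12: G→T (purine→pyrimidine, transversion)
base 26: C→T (pyrimidine→pyrimidine, transition)
base 27: C→G (pyrimidine→purine, transversion)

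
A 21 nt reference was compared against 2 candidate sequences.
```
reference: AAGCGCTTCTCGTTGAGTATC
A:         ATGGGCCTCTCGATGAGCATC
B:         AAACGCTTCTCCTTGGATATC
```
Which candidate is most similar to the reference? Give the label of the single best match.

Hamming distances to reference — A: 5; B: 4.
Smallest is B with 4 mismatches.

B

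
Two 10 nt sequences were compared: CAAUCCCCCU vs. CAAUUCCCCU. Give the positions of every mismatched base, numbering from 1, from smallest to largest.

5

Scanning 1-based: 5: C/U.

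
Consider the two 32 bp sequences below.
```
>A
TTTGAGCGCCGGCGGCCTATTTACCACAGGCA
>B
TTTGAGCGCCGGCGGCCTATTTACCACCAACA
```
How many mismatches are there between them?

3

Comparing position by position, 3 positions differ: 28 (A/C), 29 (G/A), 30 (G/A).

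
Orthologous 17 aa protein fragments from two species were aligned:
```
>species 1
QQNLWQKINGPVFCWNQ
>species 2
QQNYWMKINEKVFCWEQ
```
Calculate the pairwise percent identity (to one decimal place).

Mismatches at positions 4, 6, 10, 11, 16 (1-based): 5 of 17.
Identical positions: 12/17 = 70.59% → 70.6%.

70.6%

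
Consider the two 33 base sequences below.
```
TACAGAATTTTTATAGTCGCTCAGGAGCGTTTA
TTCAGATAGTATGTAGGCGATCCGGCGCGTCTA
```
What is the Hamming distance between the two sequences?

11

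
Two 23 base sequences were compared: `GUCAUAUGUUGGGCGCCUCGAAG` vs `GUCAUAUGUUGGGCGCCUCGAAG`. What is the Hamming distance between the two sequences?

The two sequences are identical at every position.

0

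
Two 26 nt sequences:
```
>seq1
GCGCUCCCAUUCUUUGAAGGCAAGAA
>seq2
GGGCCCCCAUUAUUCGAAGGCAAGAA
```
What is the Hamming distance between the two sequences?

4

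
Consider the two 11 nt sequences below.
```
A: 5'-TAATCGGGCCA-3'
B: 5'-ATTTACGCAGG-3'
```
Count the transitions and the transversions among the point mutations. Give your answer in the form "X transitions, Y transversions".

1 transition, 8 transversions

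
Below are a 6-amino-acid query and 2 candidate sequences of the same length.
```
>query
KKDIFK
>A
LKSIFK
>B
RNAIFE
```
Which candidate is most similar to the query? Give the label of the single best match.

A

A differs at 2 residues; B differs at 4 residues. The closest is A.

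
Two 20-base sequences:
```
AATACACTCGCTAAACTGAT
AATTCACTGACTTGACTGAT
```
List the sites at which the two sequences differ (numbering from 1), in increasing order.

4, 9, 10, 13, 14

Differences at site 4 (A→T), site 9 (C→G), site 10 (G→A), site 13 (A→T), site 14 (A→G).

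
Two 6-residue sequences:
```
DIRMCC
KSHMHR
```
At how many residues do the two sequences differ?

5

The sequences differ at residues 1, 2, 3, 5, 6 (1-based) — 5 in total.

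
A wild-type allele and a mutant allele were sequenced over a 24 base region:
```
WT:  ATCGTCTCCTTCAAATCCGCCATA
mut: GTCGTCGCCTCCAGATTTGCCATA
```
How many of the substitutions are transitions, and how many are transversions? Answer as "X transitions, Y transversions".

Mismatches (1-based):
site 1: A→G (purine→purine, transition)
site 7: T→G (pyrimidine→purine, transversion)
site 11: T→C (pyrimidine→pyrimidine, transition)
site 14: A→G (purine→purine, transition)
site 17: C→T (pyrimidine→pyrimidine, transition)
site 18: C→T (pyrimidine→pyrimidine, transition)

5 transitions, 1 transversion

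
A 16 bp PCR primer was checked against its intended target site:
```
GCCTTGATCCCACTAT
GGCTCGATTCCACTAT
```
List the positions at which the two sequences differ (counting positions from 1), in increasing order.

2, 5, 9

Scanning 1-based: 2: C/G; 5: T/C; 9: C/T.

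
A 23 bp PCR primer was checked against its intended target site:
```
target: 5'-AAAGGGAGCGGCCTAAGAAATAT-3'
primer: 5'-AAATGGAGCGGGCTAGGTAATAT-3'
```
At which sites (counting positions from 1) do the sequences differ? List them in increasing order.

Differences at site 4 (G→T), site 12 (C→G), site 16 (A→G), site 18 (A→T).

4, 12, 16, 18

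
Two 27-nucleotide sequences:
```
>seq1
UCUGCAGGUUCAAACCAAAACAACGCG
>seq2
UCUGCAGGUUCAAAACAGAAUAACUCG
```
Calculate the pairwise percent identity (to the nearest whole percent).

85%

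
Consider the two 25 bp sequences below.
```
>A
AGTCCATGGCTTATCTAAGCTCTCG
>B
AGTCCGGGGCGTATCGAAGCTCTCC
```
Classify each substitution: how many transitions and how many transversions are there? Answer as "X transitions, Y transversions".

1 transition, 4 transversions

Transitions (purine↔purine or pyrimidine↔pyrimidine): 6 A→G.
Transversions (purine↔pyrimidine): 7 T→G, 11 T→G, 16 T→G, 25 G→C.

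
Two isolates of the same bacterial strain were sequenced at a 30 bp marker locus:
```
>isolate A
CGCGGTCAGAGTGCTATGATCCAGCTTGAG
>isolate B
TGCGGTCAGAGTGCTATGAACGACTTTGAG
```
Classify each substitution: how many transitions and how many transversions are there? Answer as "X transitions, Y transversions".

Mismatches (1-based):
base 1: C→T (pyrimidine→pyrimidine, transition)
base 20: T→A (pyrimidine→purine, transversion)
base 22: C→G (pyrimidine→purine, transversion)
base 24: G→C (purine→pyrimidine, transversion)
base 25: C→T (pyrimidine→pyrimidine, transition)

2 transitions, 3 transversions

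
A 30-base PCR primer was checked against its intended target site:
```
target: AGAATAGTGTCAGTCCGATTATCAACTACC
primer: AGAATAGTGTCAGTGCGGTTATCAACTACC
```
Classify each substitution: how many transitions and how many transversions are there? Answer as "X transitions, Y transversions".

Mismatches (1-based):
site 15: C→G (pyrimidine→purine, transversion)
site 18: A→G (purine→purine, transition)

1 transition, 1 transversion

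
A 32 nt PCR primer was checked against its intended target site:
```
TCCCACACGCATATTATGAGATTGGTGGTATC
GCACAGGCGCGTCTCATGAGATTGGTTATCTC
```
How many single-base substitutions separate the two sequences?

10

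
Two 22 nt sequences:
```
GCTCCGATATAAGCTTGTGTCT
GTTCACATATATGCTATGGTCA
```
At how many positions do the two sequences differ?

8

Comparing position by position, 8 positions differ: 2 (C/T), 5 (C/A), 6 (G/C), 12 (A/T), 16 (T/A), 17 (G/T), 18 (T/G), 22 (T/A).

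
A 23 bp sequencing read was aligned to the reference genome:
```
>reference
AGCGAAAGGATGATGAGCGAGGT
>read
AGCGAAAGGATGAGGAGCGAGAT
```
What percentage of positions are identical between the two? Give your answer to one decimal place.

91.3%

2 positions differ (14, 22), so 21 of 23 match: 21/23 = 91.3%.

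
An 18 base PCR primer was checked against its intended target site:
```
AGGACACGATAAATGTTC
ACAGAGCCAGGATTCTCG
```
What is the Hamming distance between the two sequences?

The sequences differ at bases 2, 3, 4, 5, 6, 8, 10, 11, 13, 15, 17, 18 (1-based) — 12 in total.

12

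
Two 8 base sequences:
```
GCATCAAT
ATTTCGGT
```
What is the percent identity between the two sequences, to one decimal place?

Mismatches at positions 1, 2, 3, 6, 7 (1-based): 5 of 8.
Identical positions: 3/8 = 37.5% → 37.5%.

37.5%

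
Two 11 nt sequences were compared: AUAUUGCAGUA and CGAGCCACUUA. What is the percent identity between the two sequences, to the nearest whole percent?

27%

8 positions differ (1, 2, 4, 5, 6, 7, 8, 9), so 3 of 11 match: 3/11 = 27.27%.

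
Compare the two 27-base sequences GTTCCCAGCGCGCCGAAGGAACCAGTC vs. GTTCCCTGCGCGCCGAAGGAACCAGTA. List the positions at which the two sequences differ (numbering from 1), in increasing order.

Scanning 1-based: 7: A/T; 27: C/A.

7, 27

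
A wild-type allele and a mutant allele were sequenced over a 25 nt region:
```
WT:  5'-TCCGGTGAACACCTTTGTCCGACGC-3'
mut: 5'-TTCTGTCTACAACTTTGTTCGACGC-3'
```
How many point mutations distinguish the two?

6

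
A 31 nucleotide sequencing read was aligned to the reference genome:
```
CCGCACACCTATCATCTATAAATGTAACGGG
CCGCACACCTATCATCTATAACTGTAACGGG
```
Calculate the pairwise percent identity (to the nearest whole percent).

97%

Mismatch at position 22 (1-based): 1 of 31.
Identical positions: 30/31 = 96.77% → 97%.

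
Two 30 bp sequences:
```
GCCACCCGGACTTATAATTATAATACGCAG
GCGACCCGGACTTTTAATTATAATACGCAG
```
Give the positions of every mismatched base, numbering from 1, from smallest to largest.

3, 14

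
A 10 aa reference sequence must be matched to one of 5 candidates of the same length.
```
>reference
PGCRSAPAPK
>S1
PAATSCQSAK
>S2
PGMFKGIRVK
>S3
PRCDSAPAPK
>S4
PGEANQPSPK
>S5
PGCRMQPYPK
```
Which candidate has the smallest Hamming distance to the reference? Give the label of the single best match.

S3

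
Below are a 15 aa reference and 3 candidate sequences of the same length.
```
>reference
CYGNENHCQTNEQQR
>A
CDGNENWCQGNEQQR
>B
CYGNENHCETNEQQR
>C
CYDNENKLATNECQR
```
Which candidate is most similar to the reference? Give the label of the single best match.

A differs at 3 residues; B differs at 1 residue; C differs at 5 residues. The closest is B.

B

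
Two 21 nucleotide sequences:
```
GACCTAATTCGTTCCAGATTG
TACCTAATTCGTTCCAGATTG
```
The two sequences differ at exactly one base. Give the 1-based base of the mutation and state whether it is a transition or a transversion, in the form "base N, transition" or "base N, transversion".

base 1, transversion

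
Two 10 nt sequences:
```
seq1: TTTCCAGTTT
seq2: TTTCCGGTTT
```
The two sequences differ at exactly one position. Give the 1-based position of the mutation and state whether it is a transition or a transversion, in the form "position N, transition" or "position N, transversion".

The sequences differ only at position 6: A→G (purine→purine), a transition.

position 6, transition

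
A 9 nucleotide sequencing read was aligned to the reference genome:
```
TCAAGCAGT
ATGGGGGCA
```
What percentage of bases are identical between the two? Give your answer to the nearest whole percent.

8 positions differ (1, 2, 3, 4, 6, 7, 8, 9), so 1 of 9 match: 1/9 = 11.11%.

11%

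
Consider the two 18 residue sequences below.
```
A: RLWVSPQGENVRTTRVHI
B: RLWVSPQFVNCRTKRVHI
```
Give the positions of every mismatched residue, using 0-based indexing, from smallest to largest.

7, 8, 10, 13

Scanning 0-based: 7: G/F; 8: E/V; 10: V/C; 13: T/K.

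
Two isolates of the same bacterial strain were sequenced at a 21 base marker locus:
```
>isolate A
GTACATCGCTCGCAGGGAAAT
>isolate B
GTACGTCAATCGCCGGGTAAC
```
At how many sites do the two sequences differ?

Comparing position by position, 6 sites differ: 5 (A/G), 8 (G/A), 9 (C/A), 14 (A/C), 18 (A/T), 21 (T/C).

6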